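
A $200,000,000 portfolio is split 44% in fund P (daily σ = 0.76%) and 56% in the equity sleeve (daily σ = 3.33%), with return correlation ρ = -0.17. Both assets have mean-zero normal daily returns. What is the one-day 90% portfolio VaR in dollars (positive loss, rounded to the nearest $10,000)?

$4,710,000

σ_p² = 0.44²·0.76² + 0.56²·3.33² + 2·-0.17·0.44·0.56·0.76·3.33 = 3.3773 (%²).
σ_p = √3.3773 = 1.838%.
At 90%, z = 1.282.
VaR = 1.282 × 1.838% = 2.356%; on $200,000,000 that is $4,712,000.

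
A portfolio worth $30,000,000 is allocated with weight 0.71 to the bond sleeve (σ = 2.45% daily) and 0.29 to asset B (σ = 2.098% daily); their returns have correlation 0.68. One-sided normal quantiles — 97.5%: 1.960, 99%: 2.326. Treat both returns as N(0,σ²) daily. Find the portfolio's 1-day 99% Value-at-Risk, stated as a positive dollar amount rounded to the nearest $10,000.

σ_p² = 0.71²·2.45² + 0.29²·2.098² + 2·0.68·0.71·0.29·2.45·2.098 = 4.8354 (%²).
σ_p = √4.8354 = 2.199%.
VaR = 2.326 × 2.199% = 5.115%; on $30,000,000 that is $1,534,500.

$1,530,000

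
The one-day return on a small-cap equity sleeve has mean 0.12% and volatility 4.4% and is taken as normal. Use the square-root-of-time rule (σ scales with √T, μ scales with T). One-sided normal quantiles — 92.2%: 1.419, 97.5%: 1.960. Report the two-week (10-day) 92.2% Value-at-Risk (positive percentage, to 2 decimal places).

σ_{10d} = 4.4% × √10 = 13.914%; μ_{10d} = 10 × 0.12% = 1.200%.
VaR = −(1.200%) + 1.419 × 13.914% = 18.544%.

18.54%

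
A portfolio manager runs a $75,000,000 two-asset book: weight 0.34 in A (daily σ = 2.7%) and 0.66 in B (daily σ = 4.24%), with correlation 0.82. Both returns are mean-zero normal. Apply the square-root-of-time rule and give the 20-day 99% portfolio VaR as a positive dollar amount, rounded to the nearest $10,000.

$28,010,000

σ_p = √(0.34²·2.7² + 0.66²·4.24² + 2·0.82·0.34·0.66·2.7·4.24) = 3.590%.
σ_{20d} = 3.590% × √20 = 16.055%.
z(99%) = 2.326.
VaR = 2.326 × 16.055% = 37.344%; on $75,000,000 that is $28,008,000.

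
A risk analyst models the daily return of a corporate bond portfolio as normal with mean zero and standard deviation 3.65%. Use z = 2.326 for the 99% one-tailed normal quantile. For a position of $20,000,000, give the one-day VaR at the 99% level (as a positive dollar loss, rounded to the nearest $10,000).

$1,700,000

VaR = z·σ = 2.326 × 3.65% = 8.490%.
On $20,000,000: 0.08490 × $20,000,000 = $1,698,000.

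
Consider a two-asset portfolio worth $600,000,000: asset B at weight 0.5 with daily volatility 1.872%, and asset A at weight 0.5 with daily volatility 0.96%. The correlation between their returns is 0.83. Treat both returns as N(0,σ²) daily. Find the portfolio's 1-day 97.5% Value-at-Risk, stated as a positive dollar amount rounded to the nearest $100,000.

σ_p² = 0.5²·1.872² + 0.5²·0.96² + 2·0.83·0.5·0.5·1.872·0.96 = 1.8523 (%²).
σ_p = √1.8523 = 1.361%.
At 97.5%, z = 1.960.
VaR = 1.960 × 1.361% = 2.668%; on $600,000,000 that is $16,008,000.

$16,000,000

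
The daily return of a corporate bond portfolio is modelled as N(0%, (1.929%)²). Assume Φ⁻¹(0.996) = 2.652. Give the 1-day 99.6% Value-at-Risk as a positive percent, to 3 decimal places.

5.116%

VaR = z·σ = 2.652 × 1.929% = 5.116%.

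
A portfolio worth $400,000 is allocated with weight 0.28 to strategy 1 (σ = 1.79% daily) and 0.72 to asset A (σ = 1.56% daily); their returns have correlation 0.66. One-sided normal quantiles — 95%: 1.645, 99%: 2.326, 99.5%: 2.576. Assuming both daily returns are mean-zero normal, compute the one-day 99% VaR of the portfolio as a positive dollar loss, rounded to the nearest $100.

$14,000

σ_p² = 0.28²·1.79² + 0.72²·1.56² + 2·0.66·0.28·0.72·1.79·1.56 = 2.2559 (%²).
σ_p = √2.2559 = 1.502%.
VaR = 2.326 × 1.502% = 3.494%; on $400,000 that is $13,976.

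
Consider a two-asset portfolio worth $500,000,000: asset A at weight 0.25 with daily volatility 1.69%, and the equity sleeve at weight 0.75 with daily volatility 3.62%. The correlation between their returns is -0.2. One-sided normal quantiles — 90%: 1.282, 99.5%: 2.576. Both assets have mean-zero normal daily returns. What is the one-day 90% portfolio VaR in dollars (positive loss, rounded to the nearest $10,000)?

$17,070,000

σ_p² = 0.25²·1.69² + 0.75²·3.62² + 2·-0.2·0.25·0.75·1.69·3.62 = 7.0909 (%²).
σ_p = √7.0909 = 2.663%.
VaR = 1.282 × 2.663% = 3.414%; on $500,000,000 that is $17,070,000.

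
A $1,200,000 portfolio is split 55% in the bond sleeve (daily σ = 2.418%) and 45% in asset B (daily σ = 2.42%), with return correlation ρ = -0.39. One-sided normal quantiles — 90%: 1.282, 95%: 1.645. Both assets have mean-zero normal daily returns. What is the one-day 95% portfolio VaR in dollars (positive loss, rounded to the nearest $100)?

σ_p² = 0.55²·2.418² + 0.45²·2.42² + 2·-0.39·0.55·0.45·2.418·2.42 = 1.8249 (%²).
σ_p = √1.8249 = 1.351%.
VaR = 1.645 × 1.351% = 2.222%; on $1,200,000 that is $26,664.

$26,700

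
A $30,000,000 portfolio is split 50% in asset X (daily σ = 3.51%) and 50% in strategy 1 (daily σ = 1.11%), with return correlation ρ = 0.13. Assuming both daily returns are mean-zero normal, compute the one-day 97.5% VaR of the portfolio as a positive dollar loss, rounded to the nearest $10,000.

σ_p² = 0.5²·3.51² + 0.5²·1.11² + 2·0.13·0.5·0.5·3.51·1.11 = 3.6413 (%²).
σ_p = √3.6413 = 1.908%.
At 97.5%, z = 1.960.
VaR = 1.960 × 1.908% = 3.740%; on $30,000,000 that is $1,122,000.

$1,120,000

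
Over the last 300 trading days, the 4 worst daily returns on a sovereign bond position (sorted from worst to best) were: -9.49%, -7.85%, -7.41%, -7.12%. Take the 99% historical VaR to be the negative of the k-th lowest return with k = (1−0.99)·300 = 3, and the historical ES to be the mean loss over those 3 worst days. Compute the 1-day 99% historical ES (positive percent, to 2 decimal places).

8.25%

The 3 worst returns sum to -24.75%.
ES = −(-24.75%) / 3 = 8.25%.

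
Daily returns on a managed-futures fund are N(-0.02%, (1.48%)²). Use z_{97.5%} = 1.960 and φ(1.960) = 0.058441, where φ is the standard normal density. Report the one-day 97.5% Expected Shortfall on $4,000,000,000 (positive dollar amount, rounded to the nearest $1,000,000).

Tail multiplier: φ(z)/(1−α) = 0.058441 / 0.025 = 2.338.
ES = −(-0.02%) + 1.48% × 2.338 = 3.480%.
On $4,000,000,000: 0.03480 × $4,000,000,000 = $139,200,000.

$139,000,000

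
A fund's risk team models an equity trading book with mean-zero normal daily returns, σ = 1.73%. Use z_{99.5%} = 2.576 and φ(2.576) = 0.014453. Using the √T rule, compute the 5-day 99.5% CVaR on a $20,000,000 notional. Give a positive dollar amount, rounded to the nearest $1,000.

$2,236,000

σ_{5d} = 1.73% × √5 = 3.868%.
ES multiplier = φ(z)/(1−α) = 0.014453/0.005 = 2.891.
ES = 3.868% × 2.891 = 11.182%; on $20,000,000: $2,236,400.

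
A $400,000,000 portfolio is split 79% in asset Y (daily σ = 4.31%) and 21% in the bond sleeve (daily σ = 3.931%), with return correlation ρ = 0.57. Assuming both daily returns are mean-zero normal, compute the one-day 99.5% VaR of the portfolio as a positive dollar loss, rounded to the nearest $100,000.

σ_p² = 0.79²·4.31² + 0.21²·3.931² + 2·0.57·0.79·0.21·4.31·3.931 = 15.4791 (%²).
σ_p = √15.4791 = 3.934%.
At 99.5%, z = 2.576.
VaR = 2.576 × 3.934% = 10.134%; on $400,000,000 that is $40,536,000.

$40,500,000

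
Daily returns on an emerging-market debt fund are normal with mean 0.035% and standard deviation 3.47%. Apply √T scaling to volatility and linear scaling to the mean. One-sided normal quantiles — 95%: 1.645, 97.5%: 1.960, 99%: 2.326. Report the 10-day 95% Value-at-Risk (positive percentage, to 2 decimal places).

17.70%

σ_{10d} = 3.47% × √10 = 10.973%; μ_{10d} = 10 × 0.035% = 0.350%.
VaR = −(0.350%) + 1.645 × 10.973% = 17.701%.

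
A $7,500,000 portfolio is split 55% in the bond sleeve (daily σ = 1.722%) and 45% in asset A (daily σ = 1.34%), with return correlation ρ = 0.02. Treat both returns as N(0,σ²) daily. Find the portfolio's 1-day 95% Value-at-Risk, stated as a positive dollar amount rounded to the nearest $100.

$139,800

σ_p² = 0.55²·1.722² + 0.45²·1.34² + 2·0.02·0.55·0.45·1.722·1.34 = 1.2835 (%²).
σ_p = √1.2835 = 1.133%.
At 95%, z = 1.645.
VaR = 1.645 × 1.133% = 1.864%; on $7,500,000 that is $139,800.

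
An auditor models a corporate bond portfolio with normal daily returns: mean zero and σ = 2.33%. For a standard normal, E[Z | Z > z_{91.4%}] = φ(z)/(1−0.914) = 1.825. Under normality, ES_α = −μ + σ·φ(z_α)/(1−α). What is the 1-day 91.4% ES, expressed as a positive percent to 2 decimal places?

ES = 2.33% × 1.825 = 4.252%.

4.25%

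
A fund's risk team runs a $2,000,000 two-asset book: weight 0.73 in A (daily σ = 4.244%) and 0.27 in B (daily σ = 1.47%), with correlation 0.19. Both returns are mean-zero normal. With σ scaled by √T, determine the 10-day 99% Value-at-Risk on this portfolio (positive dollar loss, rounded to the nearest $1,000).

$470,000

σ_p = √(0.73²·4.244² + 0.27²·1.47² + 2·0.19·0.73·0.27·4.244·1.47) = 3.197%.
σ_{10d} = 3.197% × √10 = 10.110%.
z(99%) = 2.326.
VaR = 2.326 × 10.110% = 23.516%; on $2,000,000 that is $470,320.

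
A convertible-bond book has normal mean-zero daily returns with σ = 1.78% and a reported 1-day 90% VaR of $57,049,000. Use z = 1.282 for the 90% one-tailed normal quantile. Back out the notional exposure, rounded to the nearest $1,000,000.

VaR as a fraction of value: z·σ = 1.282 × 1.78% = 2.28196%.
Position = $57,049,000 / 0.0228196 = $2,500,000,000.

$2,500,000,000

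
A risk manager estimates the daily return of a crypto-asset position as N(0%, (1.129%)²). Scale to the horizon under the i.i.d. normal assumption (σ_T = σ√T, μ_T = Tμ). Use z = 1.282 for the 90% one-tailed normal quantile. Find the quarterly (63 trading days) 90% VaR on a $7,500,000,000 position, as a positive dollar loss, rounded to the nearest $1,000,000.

σ_{63d} = 1.129% × √63 = 8.961%.
VaR = 1.282 × 8.961% = 11.488%.
On $7,500,000,000: 0.11488 × $7,500,000,000 = $861,600,000.

$862,000,000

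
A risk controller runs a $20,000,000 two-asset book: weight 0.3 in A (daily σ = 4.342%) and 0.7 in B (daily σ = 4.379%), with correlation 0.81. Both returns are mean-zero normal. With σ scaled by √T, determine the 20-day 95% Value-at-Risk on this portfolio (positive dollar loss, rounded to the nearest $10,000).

$6,170,000

σ_p = √(0.3²·4.342² + 0.7²·4.379² + 2·0.81·0.3·0.7·4.342·4.379) = 4.191%.
σ_{20d} = 4.191% × √20 = 18.743%.
z(95%) = 1.645.
VaR = 1.645 × 18.743% = 30.832%; on $20,000,000 that is $6,166,400.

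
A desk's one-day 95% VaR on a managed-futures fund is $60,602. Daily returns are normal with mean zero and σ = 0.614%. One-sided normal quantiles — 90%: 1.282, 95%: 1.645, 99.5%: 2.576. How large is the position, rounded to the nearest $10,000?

VaR as a fraction of value: z·σ = 1.645 × 0.614% = 1.01003%.
Position = $60,602 / 0.0101003 = $6,000,020.

$6,000,000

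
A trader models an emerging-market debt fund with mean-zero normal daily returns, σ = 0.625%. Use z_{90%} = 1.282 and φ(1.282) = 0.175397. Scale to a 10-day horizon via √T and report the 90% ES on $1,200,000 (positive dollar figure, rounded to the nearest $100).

$41,600

σ_{10d} = 0.625% × √10 = 1.976%.
ES multiplier = φ(z)/(1−α) = 0.175397/0.1 = 1.754.
ES = 1.976% × 1.754 = 3.466%; on $1,200,000: $41,592.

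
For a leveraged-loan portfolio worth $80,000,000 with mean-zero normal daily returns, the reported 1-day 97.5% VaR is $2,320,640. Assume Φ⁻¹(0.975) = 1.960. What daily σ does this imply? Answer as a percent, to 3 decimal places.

1.480%

VaR as a fraction: $2,320,640 / $80,000,000 = 2.901%.
σ = VaR / z = 2.901% / 1.960 = 1.480%.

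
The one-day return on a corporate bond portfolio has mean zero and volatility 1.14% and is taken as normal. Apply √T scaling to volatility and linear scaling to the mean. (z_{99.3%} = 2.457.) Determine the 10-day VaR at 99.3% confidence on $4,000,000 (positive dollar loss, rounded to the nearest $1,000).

σ_{10d} = 1.14% × √10 = 3.605%.
VaR = 2.457 × 3.605% = 8.857%.
On $4,000,000: 0.08857 × $4,000,000 = $354,280.

$354,000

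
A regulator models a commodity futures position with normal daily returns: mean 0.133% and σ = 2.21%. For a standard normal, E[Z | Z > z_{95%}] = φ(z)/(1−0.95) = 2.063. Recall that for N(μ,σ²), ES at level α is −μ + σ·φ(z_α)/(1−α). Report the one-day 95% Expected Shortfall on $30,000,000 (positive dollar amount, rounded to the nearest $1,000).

$1,328,000

ES = −(0.133%) + 2.21% × 2.063 = 4.426%.
On $30,000,000: 0.04426 × $30,000,000 = $1,327,800.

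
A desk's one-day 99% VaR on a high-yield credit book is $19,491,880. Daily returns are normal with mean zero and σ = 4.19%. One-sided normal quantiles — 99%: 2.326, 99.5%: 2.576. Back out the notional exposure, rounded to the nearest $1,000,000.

$200,000,000

VaR as a fraction of value: z·σ = 2.326 × 4.19% = 9.74594%.
Position = $19,491,880 / 0.0974594 = $200,000,000.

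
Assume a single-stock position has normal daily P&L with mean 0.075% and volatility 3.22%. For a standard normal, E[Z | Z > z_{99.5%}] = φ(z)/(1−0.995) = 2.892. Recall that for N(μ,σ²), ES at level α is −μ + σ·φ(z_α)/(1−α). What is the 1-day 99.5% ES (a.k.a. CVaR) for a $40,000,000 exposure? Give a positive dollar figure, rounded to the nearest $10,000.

ES = −(0.075%) + 3.22% × 2.892 = 9.237%.
On $40,000,000: 0.09237 × $40,000,000 = $3,694,800.

$3,690,000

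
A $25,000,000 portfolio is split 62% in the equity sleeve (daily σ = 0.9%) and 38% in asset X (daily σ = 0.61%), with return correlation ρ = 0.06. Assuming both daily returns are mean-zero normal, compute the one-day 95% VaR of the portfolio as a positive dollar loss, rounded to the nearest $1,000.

σ_p² = 0.62²·0.9² + 0.38²·0.61² + 2·0.06·0.62·0.38·0.9·0.61 = 0.3806 (%²).
σ_p = √0.3806 = 0.617%.
At 95%, z = 1.645.
VaR = 1.645 × 0.617% = 1.015%; on $25,000,000 that is $253,750.

$254,000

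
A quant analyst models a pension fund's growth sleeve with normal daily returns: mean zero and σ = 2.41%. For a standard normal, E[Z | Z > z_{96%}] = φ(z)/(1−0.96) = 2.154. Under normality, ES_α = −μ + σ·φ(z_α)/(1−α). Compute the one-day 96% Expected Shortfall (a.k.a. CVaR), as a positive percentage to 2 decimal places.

5.19%

ES = 2.41% × 2.154 = 5.191%.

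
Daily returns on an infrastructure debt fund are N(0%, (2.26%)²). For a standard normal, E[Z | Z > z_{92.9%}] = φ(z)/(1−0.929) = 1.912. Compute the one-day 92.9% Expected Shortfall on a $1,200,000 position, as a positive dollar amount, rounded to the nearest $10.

ES = 2.26% × 1.912 = 4.321%.
On $1,200,000: 0.04321 × $1,200,000 = $51,852.

$51,850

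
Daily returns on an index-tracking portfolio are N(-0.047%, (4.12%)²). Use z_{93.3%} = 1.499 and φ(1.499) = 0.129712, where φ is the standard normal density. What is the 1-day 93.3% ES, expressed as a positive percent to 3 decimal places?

8.023%

Tail multiplier: φ(z)/(1−α) = 0.129712 / 0.067 = 1.936.
ES = −(-0.047%) + 4.12% × 1.936 = 8.023%.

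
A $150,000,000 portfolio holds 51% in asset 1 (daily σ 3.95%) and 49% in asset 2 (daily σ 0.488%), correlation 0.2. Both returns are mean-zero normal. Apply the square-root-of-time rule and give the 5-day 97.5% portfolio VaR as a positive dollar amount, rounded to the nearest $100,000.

σ_p = √(0.51²·3.95² + 0.49²·0.488² + 2·0.2·0.51·0.49·3.95·0.488) = 2.076%.
σ_{5d} = 2.076% × √5 = 4.642%.
z(97.5%) = 1.960.
VaR = 1.960 × 4.642% = 9.098%; on $150,000,000 that is $13,647,000.

$13,600,000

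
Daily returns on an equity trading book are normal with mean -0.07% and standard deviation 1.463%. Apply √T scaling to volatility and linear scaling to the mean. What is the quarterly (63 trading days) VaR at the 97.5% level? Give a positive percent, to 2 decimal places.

At 97.5%, z = 1.960.
σ_{63d} = 1.463% × √63 = 11.612%; μ_{63d} = 63 × -0.07% = -4.410%.
VaR = −(-4.410%) + 1.960 × 11.612% = 27.170%.

27.17%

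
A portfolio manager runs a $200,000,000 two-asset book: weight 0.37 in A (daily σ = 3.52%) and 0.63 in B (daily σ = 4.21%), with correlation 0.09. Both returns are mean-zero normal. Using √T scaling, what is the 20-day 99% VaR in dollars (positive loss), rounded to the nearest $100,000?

σ_p = √(0.37²·3.52² + 0.63²·4.21² + 2·0.09·0.37·0.63·3.52·4.21) = 3.058%.
σ_{20d} = 3.058% × √20 = 13.676%.
z(99%) = 2.326.
VaR = 2.326 × 13.676% = 31.810%; on $200,000,000 that is $63,620,000.

$63,600,000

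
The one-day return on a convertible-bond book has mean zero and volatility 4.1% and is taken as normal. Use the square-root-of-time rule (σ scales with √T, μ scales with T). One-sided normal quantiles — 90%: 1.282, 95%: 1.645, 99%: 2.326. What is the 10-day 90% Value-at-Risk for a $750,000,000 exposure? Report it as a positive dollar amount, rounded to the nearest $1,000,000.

$125,000,000

σ_{10d} = 4.1% × √10 = 12.965%.
VaR = 1.282 × 12.965% = 16.621%.
On $750,000,000: 0.16621 × $750,000,000 = $124,657,500.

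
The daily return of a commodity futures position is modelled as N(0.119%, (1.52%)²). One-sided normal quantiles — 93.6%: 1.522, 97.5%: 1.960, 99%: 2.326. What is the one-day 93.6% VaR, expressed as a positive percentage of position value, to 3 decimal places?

VaR = −μ + z·σ = −(0.119%) + 1.522 × 1.52% = 2.194%.

2.194%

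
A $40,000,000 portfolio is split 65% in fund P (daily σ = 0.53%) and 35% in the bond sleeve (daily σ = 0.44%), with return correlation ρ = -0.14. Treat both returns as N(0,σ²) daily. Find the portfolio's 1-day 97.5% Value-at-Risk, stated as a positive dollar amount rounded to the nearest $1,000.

$280,000

σ_p² = 0.65²·0.53² + 0.35²·0.44² + 2·-0.14·0.65·0.35·0.53·0.44 = 0.1275 (%²).
σ_p = √0.1275 = 0.357%.
At 97.5%, z = 1.960.
VaR = 1.960 × 0.357% = 0.700%; on $40,000,000 that is $280,000.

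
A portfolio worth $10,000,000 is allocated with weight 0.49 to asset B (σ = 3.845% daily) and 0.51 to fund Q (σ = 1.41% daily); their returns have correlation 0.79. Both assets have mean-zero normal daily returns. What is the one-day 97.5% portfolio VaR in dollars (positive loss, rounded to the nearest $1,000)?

σ_p² = 0.49²·3.845² + 0.51²·1.41² + 2·0.79·0.49·0.51·3.845·1.41 = 6.2074 (%²).
σ_p = √6.2074 = 2.491%.
At 97.5%, z = 1.960.
VaR = 1.960 × 2.491% = 4.882%; on $10,000,000 that is $488,200.

$488,000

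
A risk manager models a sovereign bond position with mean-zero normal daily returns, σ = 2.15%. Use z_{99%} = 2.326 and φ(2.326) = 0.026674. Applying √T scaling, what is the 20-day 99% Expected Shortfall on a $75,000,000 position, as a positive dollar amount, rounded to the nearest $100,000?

σ_{20d} = 2.15% × √20 = 9.615%.
ES multiplier = φ(z)/(1−α) = 0.026674/0.01 = 2.667.
ES = 9.615% × 2.667 = 25.643%; on $75,000,000: $19,232,250.

$19,200,000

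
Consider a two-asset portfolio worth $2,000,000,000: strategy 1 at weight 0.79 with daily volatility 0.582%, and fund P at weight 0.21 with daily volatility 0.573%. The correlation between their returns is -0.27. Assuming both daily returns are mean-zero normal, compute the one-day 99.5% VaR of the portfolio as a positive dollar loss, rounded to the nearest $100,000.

σ_p² = 0.79²·0.582² + 0.21²·0.573² + 2·-0.27·0.79·0.21·0.582·0.573 = 0.1960 (%²).
σ_p = √0.1960 = 0.443%.
At 99.5%, z = 2.576.
VaR = 2.576 × 0.443% = 1.141%; on $2,000,000,000 that is $22,820,000.

$22,800,000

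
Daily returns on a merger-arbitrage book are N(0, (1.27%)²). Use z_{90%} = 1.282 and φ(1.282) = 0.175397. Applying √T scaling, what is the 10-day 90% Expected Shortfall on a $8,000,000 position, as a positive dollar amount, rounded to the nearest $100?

σ_{10d} = 1.27% × √10 = 4.016%.
ES multiplier = φ(z)/(1−α) = 0.175397/0.1 = 1.754.
ES = 4.016% × 1.754 = 7.044%; on $8,000,000: $563,520.

$563,500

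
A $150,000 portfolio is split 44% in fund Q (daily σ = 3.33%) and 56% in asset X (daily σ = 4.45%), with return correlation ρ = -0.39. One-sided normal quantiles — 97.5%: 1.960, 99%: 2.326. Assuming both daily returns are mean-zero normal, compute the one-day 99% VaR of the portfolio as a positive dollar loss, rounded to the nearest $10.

σ_p² = 0.44²·3.33² + 0.56²·4.45² + 2·-0.39·0.44·0.56·3.33·4.45 = 5.5089 (%²).
σ_p = √5.5089 = 2.347%.
VaR = 2.326 × 2.347% = 5.459%; on $150,000 that is $8,188.

$8,190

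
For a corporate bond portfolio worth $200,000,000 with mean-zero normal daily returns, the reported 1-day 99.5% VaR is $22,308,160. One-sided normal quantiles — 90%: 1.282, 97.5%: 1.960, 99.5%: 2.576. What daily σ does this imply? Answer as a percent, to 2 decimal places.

VaR as a fraction: $22,308,160 / $200,000,000 = 11.154%.
σ = VaR / z = 11.154% / 2.576 = 4.330%.

4.33%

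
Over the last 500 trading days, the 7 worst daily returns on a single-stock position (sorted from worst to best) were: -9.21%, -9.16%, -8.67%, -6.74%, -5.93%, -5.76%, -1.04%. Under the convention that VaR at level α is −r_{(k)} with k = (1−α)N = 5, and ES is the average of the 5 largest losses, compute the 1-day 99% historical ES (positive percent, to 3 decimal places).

The 5 worst returns sum to -39.71%.
ES = −(-39.71%) / 5 = 7.942%.

7.942%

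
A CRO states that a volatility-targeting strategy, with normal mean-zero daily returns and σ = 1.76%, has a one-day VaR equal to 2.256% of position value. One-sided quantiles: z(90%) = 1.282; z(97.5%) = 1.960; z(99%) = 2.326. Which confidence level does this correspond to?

Implied z = VaR/σ = 2.256 / 1.76 = 1.282.
This matches z(90%) = 1.282.

90%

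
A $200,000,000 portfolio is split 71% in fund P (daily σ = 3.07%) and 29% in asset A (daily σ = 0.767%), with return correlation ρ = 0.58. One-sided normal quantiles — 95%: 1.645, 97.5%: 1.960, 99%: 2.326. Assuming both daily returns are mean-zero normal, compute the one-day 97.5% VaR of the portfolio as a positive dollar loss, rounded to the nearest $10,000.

$9,080,000

σ_p² = 0.71²·3.07² + 0.29²·0.767² + 2·0.58·0.71·0.29·3.07·0.767 = 5.3630 (%²).
σ_p = √5.3630 = 2.316%.
VaR = 1.960 × 2.316% = 4.539%; on $200,000,000 that is $9,078,000.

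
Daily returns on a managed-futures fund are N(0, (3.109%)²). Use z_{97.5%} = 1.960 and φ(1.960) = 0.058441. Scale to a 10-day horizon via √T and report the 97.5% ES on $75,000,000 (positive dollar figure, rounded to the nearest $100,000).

$17,200,000

σ_{10d} = 3.109% × √10 = 9.832%.
ES multiplier = φ(z)/(1−α) = 0.058441/0.025 = 2.338.
ES = 9.832% × 2.338 = 22.987%; on $75,000,000: $17,240,250.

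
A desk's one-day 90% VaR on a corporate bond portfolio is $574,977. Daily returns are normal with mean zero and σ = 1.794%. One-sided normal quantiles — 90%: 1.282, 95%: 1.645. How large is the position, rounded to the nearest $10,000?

$25,000,000

VaR as a fraction of value: z·σ = 1.282 × 1.794% = 2.29991%.
Position = $574,977 / 0.0229991 = $25,000,000.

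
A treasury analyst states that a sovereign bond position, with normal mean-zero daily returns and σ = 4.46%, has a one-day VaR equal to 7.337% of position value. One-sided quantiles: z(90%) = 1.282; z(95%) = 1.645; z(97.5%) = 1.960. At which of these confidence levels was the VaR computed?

95%

Implied z = VaR/σ = 7.337 / 4.46 = 1.645.
This matches z(95%) = 1.645.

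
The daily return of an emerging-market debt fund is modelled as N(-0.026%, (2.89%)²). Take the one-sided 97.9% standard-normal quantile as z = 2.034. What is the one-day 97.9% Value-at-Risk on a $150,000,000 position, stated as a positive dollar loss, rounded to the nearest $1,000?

VaR = −μ + z·σ = −(-0.026%) + 2.034 × 2.89% = 5.904%.
On $150,000,000: 0.05904 × $150,000,000 = $8,856,000.

$8,856,000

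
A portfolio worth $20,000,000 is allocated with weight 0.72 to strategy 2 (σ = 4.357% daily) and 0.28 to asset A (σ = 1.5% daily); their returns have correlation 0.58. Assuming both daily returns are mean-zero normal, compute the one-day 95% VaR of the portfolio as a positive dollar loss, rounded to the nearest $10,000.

$1,120,000

σ_p² = 0.72²·4.357² + 0.28²·1.5² + 2·0.58·0.72·0.28·4.357·1.5 = 11.5458 (%²).
σ_p = √11.5458 = 3.398%.
At 95%, z = 1.645.
VaR = 1.645 × 3.398% = 5.590%; on $20,000,000 that is $1,118,000.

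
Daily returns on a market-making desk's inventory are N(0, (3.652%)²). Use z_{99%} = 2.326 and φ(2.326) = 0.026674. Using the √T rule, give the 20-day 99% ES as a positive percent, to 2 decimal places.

σ_{20d} = 3.652% × √20 = 16.332%.
ES multiplier = φ(z)/(1−α) = 0.026674/0.01 = 2.667.
ES = 16.332% × 2.667 = 43.557%.

43.56%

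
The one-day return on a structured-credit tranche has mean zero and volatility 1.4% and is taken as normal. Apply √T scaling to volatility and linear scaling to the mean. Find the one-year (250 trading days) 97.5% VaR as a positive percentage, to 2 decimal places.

43.39%

At 97.5%, z = 1.960.
σ_{250d} = 1.4% × √250 = 22.136%.
VaR = 1.960 × 22.136% = 43.387%.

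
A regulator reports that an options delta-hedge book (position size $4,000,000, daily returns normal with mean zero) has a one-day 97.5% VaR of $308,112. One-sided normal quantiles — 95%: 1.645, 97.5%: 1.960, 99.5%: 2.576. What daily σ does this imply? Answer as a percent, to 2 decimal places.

VaR as a fraction: $308,112 / $4,000,000 = 7.703%.
σ = VaR / z = 7.703% / 1.960 = 3.930%.

3.93%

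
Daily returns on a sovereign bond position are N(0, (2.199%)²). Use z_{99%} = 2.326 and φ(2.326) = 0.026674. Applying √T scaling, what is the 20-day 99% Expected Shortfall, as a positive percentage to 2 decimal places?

σ_{20d} = 2.199% × √20 = 9.834%.
ES multiplier = φ(z)/(1−α) = 0.026674/0.01 = 2.667.
ES = 9.834% × 2.667 = 26.227%.

26.23%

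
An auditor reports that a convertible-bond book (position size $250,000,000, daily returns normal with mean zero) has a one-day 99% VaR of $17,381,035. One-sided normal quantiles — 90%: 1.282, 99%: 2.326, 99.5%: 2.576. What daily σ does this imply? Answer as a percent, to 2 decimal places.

VaR as a fraction: $17,381,035 / $250,000,000 = 6.952%.
σ = VaR / z = 6.952% / 2.326 = 2.989%.

2.99%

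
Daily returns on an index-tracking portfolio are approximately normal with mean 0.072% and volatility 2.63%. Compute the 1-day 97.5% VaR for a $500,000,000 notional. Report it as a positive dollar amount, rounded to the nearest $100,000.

$25,400,000

At 97.5% one-sided, z = 1.960.
VaR = −μ + z·σ = −(0.072%) + 1.960 × 2.63% = 5.083%.
On $500,000,000: 0.05083 × $500,000,000 = $25,415,000.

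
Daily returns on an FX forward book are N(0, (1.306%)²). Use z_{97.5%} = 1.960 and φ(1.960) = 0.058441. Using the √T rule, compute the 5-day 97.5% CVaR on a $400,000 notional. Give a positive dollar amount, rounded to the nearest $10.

$27,310

σ_{5d} = 1.306% × √5 = 2.920%.
ES multiplier = φ(z)/(1−α) = 0.058441/0.025 = 2.338.
ES = 2.920% × 2.338 = 6.827%; on $400,000: $27,308.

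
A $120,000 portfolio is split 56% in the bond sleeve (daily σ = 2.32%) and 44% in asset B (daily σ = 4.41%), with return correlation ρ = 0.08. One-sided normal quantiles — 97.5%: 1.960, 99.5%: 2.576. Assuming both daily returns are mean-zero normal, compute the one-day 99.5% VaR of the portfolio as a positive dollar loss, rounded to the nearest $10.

$7,480

σ_p² = 0.56²·2.32² + 0.44²·4.41² + 2·0.08·0.56·0.44·2.32·4.41 = 5.8564 (%²).
σ_p = √5.8564 = 2.420%.
VaR = 2.576 × 2.420% = 6.234%; on $120,000 that is $7,481.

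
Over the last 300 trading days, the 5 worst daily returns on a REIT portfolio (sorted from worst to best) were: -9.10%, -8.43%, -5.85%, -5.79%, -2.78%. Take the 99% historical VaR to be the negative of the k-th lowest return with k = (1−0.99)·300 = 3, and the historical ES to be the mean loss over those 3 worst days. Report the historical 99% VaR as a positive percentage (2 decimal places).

k = 3; the 3rd lowest return is -5.85%, so VaR = 5.85%.

5.85%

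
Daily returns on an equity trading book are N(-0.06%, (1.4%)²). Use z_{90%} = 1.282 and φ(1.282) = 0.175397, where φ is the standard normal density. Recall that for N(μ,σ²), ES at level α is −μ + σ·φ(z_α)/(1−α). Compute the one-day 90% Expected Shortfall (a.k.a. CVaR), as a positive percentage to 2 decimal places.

2.52%

Tail multiplier: φ(z)/(1−α) = 0.175397 / 0.1 = 1.754.
ES = −(-0.06%) + 1.4% × 1.754 = 2.516%.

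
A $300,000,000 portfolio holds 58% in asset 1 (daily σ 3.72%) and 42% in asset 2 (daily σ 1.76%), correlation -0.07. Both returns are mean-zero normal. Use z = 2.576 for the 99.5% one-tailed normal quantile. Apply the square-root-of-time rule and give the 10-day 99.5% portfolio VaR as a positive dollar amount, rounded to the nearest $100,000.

$54,500,000

σ_p = √(0.58²·3.72² + 0.42²·1.76² + 2·-0.07·0.58·0.42·3.72·1.76) = 2.231%.
σ_{10d} = 2.231% × √10 = 7.055%.
VaR = 2.576 × 7.055% = 18.174%; on $300,000,000 that is $54,522,000.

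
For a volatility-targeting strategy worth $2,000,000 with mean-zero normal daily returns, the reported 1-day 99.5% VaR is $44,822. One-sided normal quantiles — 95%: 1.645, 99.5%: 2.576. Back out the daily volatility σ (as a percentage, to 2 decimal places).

VaR as a fraction: $44,822 / $2,000,000 = 2.241%.
σ = VaR / z = 2.241% / 2.576 = 0.870%.

0.87%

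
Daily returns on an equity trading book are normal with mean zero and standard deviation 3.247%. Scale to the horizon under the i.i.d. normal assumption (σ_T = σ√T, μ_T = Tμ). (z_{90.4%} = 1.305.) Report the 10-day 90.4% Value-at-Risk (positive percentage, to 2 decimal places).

13.40%

σ_{10d} = 3.247% × √10 = 10.268%.
VaR = 1.305 × 10.268% = 13.400%.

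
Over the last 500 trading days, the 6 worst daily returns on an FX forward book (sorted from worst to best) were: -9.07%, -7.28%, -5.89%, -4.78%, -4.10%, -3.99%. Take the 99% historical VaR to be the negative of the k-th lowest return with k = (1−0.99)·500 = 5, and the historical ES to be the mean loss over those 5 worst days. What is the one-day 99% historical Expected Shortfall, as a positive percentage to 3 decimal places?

The 5 worst returns sum to -31.12%.
ES = −(-31.12%) / 5 = 6.224%.

6.224%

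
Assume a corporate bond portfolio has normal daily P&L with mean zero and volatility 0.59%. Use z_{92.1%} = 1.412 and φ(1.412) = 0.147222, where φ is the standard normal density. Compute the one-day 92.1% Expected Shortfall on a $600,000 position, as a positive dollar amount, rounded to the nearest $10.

Tail multiplier: φ(z)/(1−α) = 0.147222 / 0.079 = 1.864.
ES = 0.59% × 1.864 = 1.100%.
On $600,000: 0.01100 × $600,000 = $6,600.

$6,600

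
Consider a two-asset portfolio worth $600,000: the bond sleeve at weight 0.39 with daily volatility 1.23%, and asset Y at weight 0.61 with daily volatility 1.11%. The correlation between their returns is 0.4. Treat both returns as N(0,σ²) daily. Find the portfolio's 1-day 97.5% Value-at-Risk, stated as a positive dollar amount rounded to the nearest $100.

σ_p² = 0.39²·1.23² + 0.61²·1.11² + 2·0.4·0.39·0.61·1.23·1.11 = 0.9484 (%²).
σ_p = √0.9484 = 0.974%.
At 97.5%, z = 1.960.
VaR = 1.960 × 0.974% = 1.909%; on $600,000 that is $11,454.

$11,500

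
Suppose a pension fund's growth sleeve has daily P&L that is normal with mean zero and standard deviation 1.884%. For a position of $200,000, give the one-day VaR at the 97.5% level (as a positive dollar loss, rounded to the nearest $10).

$7,390

At 97.5% one-sided, z = 1.960.
VaR = z·σ = 1.960 × 1.884% = 3.693%.
On $200,000: 0.03693 × $200,000 = $7,386.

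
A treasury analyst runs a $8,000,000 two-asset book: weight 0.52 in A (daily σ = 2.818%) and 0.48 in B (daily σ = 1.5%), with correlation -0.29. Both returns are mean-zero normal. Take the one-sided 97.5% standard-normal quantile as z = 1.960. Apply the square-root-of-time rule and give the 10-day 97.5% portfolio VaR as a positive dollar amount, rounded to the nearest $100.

$710,600

σ_p = √(0.52²·2.818² + 0.48²·1.5² + 2·-0.29·0.52·0.48·2.818·1.5) = 1.433%.
σ_{10d} = 1.433% × √10 = 4.532%.
VaR = 1.960 × 4.532% = 8.883%; on $8,000,000 that is $710,640.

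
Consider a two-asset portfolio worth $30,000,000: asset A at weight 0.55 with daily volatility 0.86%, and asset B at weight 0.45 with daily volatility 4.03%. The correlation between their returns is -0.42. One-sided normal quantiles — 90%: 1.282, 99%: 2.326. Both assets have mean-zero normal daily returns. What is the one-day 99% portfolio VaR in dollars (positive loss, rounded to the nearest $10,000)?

σ_p² = 0.55²·0.86² + 0.45²·4.03² + 2·-0.42·0.55·0.45·0.86·4.03 = 2.7920 (%²).
σ_p = √2.7920 = 1.671%.
VaR = 2.326 × 1.671% = 3.887%; on $30,000,000 that is $1,166,100.

$1,170,000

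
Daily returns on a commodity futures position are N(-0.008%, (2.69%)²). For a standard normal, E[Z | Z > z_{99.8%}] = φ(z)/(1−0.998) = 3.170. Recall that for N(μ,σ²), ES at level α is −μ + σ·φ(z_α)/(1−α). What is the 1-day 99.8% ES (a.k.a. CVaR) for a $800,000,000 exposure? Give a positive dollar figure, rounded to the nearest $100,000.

$68,300,000

ES = −(-0.008%) + 2.69% × 3.170 = 8.535%.
On $800,000,000: 0.08535 × $800,000,000 = $68,280,000.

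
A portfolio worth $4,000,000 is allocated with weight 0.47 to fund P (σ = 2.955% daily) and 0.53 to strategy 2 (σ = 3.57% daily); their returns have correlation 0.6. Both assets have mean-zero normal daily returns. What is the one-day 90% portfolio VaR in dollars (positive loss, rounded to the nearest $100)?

$150,900

σ_p² = 0.47²·2.955² + 0.53²·3.57² + 2·0.6·0.47·0.53·2.955·3.57 = 8.6624 (%²).
σ_p = √8.6624 = 2.943%.
At 90%, z = 1.282.
VaR = 1.282 × 2.943% = 3.773%; on $4,000,000 that is $150,920.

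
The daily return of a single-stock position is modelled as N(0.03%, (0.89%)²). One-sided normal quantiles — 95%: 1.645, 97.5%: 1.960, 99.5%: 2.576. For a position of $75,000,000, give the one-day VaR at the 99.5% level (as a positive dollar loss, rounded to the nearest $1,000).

VaR = −μ + z·σ = −(0.03%) + 2.576 × 0.89% = 2.263%.
On $75,000,000: 0.02263 × $75,000,000 = $1,697,250.

$1,697,000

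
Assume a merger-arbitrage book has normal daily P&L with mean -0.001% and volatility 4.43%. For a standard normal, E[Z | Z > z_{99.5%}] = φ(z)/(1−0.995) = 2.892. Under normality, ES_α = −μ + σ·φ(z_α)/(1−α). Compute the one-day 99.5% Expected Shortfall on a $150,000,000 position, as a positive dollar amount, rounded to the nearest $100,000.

$19,200,000

ES = −(-0.001%) + 4.43% × 2.892 = 12.813%.
On $150,000,000: 0.12813 × $150,000,000 = $19,219,500.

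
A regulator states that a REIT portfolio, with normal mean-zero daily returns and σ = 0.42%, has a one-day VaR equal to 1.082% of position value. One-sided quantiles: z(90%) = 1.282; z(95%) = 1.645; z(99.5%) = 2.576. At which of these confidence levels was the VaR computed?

Implied z = VaR/σ = 1.082 / 0.42 = 2.576.
This matches z(99.5%) = 2.576.

99.5%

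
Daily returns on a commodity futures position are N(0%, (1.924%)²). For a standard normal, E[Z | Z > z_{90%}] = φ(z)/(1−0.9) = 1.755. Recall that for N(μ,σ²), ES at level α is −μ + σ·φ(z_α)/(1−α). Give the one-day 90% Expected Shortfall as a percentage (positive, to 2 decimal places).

3.38%

ES = 1.924% × 1.755 = 3.377%.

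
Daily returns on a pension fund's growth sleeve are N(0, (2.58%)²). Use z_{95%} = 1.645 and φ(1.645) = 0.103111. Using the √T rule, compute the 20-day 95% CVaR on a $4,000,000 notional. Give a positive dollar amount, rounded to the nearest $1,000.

$952,000

σ_{20d} = 2.58% × √20 = 11.538%.
ES multiplier = φ(z)/(1−α) = 0.103111/0.05 = 2.062.
ES = 11.538% × 2.062 = 23.791%; on $4,000,000: $951,640.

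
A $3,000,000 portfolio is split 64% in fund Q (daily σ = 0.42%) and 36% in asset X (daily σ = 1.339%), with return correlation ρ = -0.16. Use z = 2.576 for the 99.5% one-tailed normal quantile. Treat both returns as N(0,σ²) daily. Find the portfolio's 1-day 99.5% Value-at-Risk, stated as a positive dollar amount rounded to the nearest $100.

$39,600

σ_p² = 0.64²·0.42² + 0.36²·1.339² + 2·-0.16·0.64·0.36·0.42·1.339 = 0.2632 (%²).
σ_p = √0.2632 = 0.513%.
VaR = 2.576 × 0.513% = 1.321%; on $3,000,000 that is $39,630.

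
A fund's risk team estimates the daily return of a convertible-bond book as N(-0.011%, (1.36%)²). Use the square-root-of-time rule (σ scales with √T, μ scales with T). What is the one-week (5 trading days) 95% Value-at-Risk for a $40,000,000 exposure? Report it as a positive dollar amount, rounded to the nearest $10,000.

$2,020,000

At 95%, z = 1.645.
σ_{5d} = 1.36% × √5 = 3.041%; μ_{5d} = 5 × -0.011% = -0.055%.
VaR = −(-0.055%) + 1.645 × 3.041% = 5.057%.
On $40,000,000: 0.05057 × $40,000,000 = $2,022,800.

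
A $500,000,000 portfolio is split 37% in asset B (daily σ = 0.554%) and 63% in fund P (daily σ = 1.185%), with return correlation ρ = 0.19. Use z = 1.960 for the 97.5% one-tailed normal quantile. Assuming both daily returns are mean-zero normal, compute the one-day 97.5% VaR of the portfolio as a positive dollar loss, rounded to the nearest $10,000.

$7,950,000

σ_p² = 0.37²·0.554² + 0.63²·1.185² + 2·0.19·0.37·0.63·0.554·1.185 = 0.6575 (%²).
σ_p = √0.6575 = 0.811%.
VaR = 1.960 × 0.811% = 1.590%; on $500,000,000 that is $7,950,000.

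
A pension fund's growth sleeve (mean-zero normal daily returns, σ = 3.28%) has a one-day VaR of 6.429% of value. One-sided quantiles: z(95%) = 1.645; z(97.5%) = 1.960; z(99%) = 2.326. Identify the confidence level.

97.5%

Implied z = VaR/σ = 6.429 / 3.28 = 1.960.
This matches z(97.5%) = 1.960.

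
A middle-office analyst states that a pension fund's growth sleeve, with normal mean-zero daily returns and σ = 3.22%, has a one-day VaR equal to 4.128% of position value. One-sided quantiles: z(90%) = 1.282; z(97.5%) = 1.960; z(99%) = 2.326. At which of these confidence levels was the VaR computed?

90%

Implied z = VaR/σ = 4.128 / 3.22 = 1.282.
This matches z(90%) = 1.282.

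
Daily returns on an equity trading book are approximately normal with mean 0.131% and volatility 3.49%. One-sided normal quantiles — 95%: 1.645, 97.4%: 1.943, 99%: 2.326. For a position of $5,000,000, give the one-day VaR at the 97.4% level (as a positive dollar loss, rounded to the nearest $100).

VaR = −μ + z·σ = −(0.131%) + 1.943 × 3.49% = 6.650%.
On $5,000,000: 0.06650 × $5,000,000 = $332,500.

$332,500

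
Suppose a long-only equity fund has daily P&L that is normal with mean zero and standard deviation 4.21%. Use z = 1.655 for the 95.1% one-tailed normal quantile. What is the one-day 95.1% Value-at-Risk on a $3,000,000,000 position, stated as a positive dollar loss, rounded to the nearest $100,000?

VaR = z·σ = 1.655 × 4.21% = 6.968%.
On $3,000,000,000: 0.06968 × $3,000,000,000 = $209,040,000.

$209,000,000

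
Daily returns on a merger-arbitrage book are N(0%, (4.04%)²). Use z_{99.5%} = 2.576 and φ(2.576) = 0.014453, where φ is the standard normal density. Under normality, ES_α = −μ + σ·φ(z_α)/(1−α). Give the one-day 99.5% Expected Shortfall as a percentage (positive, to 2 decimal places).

Tail multiplier: φ(z)/(1−α) = 0.014453 / 0.005 = 2.891.
ES = 4.04% × 2.891 = 11.680%.

11.68%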